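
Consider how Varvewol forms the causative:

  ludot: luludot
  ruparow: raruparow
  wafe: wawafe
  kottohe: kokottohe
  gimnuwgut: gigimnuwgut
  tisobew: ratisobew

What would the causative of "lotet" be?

tisobew and kottohe both have last vowel 'e' yet inflect differently (ratisobew, kokottohe), so the last vowel is not what conditions the rule; the final letter is.
"lotet" ends in -t. The stems ending in -t (gimnuwgut → gigimnuwgut, ludot → luludot) repeat the first consonant+vowel as a prefix.
The other pattern: stems ending in -w add the prefix ra-.
So lotet → lolotet.

lolotet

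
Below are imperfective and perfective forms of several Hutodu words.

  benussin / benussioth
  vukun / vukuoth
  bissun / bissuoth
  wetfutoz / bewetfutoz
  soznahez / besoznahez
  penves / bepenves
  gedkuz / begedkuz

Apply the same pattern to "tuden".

tudeoth

vukun and gedkuz both have last vowel 'u' yet inflect differently (vukuoth, begedkuz), so the last vowel is not what conditions the rule; the final letter is.
"tuden" ends in -n. The stems ending in -n (benussin → benussioth, vukun → vukuoth, bissun → bissuoth) drop the final letter and add -oth.
The other pattern: stems ending in -s or -z add the prefix be-.
So tuden → tudeoth.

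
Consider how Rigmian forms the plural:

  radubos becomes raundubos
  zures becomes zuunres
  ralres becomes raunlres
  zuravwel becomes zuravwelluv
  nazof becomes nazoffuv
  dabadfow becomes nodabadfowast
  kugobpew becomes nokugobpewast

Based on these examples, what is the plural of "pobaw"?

zures and zuravwel both have last vowel 'e' yet inflect differently (zuunres, zuravwelluv), so the last vowel is not what conditions the rule; the final letter is.
"pobaw" ends in -w. The stems ending in -w (dabadfow → nodabadfowast, kugobpew → nokugobpewast) add no- … -ast around the stem.
So pobaw → nopobawast.

nopobawast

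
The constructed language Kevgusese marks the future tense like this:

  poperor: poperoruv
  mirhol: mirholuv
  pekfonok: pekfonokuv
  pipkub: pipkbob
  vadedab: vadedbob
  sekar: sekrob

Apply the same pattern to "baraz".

poperor and sekar both end in -r yet inflect differently (poperoruv, sekrob), so the final letter is not what conditions the rule; the last vowel is.
"baraz" has last vowel 'a'. The stems whose last vowel is 'a' (vadedab → vadedbob, sekar → sekrob) delete the last vowel and add -ob.
So baraz → barzob.

barzob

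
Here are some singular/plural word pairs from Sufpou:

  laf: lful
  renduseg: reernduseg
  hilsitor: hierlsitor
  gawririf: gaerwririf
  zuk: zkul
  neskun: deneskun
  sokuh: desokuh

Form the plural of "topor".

"topor" has 2 vowels. The stems with 2 vowels (sokuh → desokuh, neskun → deneskun) add the prefix de-.
The other patterns: stems with 1 vowel delete the last vowel and add -ul; stems with 3 vowels insert -er- after the first vowel.
So topor → detopor.

detopor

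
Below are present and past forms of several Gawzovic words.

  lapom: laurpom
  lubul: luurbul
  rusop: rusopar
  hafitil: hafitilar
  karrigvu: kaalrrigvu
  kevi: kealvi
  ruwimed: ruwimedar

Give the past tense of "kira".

kialra

lubul and hafitil both end in -l yet inflect differently (luurbul, hafitilar), so the final letter is not what conditions the rule; the first letter is.
"kira" begins with k-. The stems beginning with k- (kevi → kealvi, karrigvu → kaalrrigvu) insert -al- after the first vowel.
The other patterns: stems beginning with l- insert -ur- after the first vowel; stems beginning with h- or r- add -ar.
So kira → kialra.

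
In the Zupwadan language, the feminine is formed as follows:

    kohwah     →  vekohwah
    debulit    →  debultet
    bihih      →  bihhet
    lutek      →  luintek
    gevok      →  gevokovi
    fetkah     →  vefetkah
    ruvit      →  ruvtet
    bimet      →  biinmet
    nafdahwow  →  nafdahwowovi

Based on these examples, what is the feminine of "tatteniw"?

lutek and gevok both end in -k yet inflect differently (luintek, gevokovi), so the final letter is not what conditions the rule; the last vowel is.
"tatteniw" has last vowel 'i'. The stems whose last vowel is 'i' (debulit → debultet, ruvit → ruvtet, bihih → bihhet) delete the last vowel and add -et.
The other patterns: stems whose last vowel is 'e' insert -in- after the first vowel; stems whose last vowel is 'o' add -ovi; stems whose last vowel is 'a' add the prefix ve-.
So tatteniw → tattenwet.

tattenwet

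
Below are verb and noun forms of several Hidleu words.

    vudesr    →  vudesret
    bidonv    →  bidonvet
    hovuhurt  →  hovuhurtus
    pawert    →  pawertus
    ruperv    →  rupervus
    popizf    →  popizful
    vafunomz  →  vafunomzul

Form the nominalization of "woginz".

woginzet

bidonv and ruperv both end in -v yet inflect differently (bidonvet, rupervus), so the final letter is not what conditions the rule; the second-to-last letter is.
"woginz" has second-to-last letter 'n'. The one such stem in the data (bidonv → bidonvet) adds -et, so the same rule applies.
The other patterns: stems whose second-to-last letter is 'r' add -us; stems whose second-to-last letter is 'm' or 'z' add -ul.
So woginz → woginzet.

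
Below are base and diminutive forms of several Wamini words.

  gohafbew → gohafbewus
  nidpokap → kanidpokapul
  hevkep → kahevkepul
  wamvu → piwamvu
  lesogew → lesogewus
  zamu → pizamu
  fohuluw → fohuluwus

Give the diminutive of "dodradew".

wamvu and fohuluw both have last vowel 'u' yet inflect differently (piwamvu, fohuluwus), so the last vowel is not what conditions the rule; the final letter is.
"dodradew" ends in -w. The stems ending in -w (fohuluw → fohuluwus, gohafbew → gohafbewus, lesogew → lesogewus) add -us.
The other patterns: stems ending in -u add the prefix pi-; stems ending in -p add ka- … -ul around the stem.
So dodradew → dodradewus.

dodradewus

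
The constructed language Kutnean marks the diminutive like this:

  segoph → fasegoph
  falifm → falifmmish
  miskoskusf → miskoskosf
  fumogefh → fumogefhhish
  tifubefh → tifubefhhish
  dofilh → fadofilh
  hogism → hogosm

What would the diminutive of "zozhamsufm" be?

"zozhamsufm" has second-to-last letter 'f'. The stems whose second-to-last letter is 'f' (tifubefh → tifubefhhish, fumogefh → fumogefhhish, falifm → falifmmish) double the final consonant and add -ish.
So zozhamsufm → zozhamsufmmish.

zozhamsufmmish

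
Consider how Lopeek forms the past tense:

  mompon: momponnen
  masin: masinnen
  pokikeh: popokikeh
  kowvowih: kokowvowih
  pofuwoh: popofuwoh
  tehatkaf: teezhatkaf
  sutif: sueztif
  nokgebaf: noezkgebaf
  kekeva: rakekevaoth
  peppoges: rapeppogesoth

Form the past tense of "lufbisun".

masin and kowvowih both have last vowel 'i' yet inflect differently (masinnen, kokowvowih), so the last vowel is not what conditions the rule; the final letter is.
"lufbisun" ends in -n. The stems ending in -n (mompon → momponnen, masin → masinnen) double the final consonant and add -en.
The other patterns: stems ending in -h repeat the first consonant+vowel as a prefix; stems ending in -f insert -ez- after the first vowel; stems ending in -a or -s add ra- … -oth around the stem.
So lufbisun → lufbisunnen.

lufbisunnen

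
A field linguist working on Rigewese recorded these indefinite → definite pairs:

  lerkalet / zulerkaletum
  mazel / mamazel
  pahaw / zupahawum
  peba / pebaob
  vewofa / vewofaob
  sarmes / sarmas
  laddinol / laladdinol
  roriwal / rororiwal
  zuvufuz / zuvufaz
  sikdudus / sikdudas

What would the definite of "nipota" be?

nipotaob

peba and roriwal both have last vowel 'a' yet inflect differently (pebaob, rororiwal), so the last vowel is not what conditions the rule; the final letter is.
"nipota" ends in -a. The stems ending in -a (peba → pebaob, vewofa → vewofaob) add -ob.
So nipota → nipotaob.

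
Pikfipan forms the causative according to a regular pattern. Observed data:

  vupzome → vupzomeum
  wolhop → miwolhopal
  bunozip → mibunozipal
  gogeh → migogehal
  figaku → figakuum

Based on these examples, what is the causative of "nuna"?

gogeh and vupzome both have last vowel 'e' yet inflect differently (migogehal, vupzomeum), so the last vowel is not what conditions the rule; whether the stem ends in a vowel or a consonant is.
"nuna" ends in a vowel. The stems ending in a vowel (vupzome → vupzomeum, figaku → figakuum) add -um.
So nuna → nunaum.

nunaum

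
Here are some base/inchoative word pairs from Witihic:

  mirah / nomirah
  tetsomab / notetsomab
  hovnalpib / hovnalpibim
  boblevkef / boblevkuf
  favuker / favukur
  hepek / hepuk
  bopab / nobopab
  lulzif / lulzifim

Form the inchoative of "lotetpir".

"lotetpir" has last vowel 'i'. The stems whose last vowel is 'i' (lulzif → lulzifim, hovnalpib → hovnalpibim) add -im.
The other patterns: stems whose last vowel is 'a' add the prefix no-; stems whose last vowel is 'e' change the last vowel to 'u'.
So lotetpir → lotetpirim.

lotetpirim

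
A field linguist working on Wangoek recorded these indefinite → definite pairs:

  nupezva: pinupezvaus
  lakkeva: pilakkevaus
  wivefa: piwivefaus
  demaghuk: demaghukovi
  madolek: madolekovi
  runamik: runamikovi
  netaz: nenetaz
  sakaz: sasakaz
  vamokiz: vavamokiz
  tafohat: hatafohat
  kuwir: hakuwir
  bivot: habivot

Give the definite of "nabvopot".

"nabvopot" ends in -t. The stems ending in -t (tafohat → hatafohat, bivot → habivot) add the prefix ha-.
So nabvopot → hanabvopot.

hanabvopot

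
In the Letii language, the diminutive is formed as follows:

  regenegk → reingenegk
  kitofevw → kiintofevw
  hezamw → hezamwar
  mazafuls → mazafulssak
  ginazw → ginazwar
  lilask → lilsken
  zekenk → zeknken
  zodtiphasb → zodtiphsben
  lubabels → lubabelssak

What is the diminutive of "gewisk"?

gewsken

"gewisk" has second-to-last letter 's'. The stems whose second-to-last letter is 's' (lilask → lilsken, zodtiphasb → zodtiphsben) delete the last vowel and add -en.
The other patterns: stems whose second-to-last letter is 'l' double the final consonant and add -ak; stems whose second-to-last letter is 'm' or 'z' add -ar; stems whose second-to-last letter is 'g' or 'v' insert -in- after the first vowel.
So gewisk → gewsken.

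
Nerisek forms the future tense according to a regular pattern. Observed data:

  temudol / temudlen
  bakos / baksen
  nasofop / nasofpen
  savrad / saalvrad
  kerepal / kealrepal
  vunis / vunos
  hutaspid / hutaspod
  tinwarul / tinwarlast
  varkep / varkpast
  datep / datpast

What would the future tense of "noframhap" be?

noalframhap

temudol and kerepal both end in -l yet inflect differently (temudlen, kealrepal), so the final letter is not what conditions the rule; the last vowel is.
"noframhap" has last vowel 'a'. The stems whose last vowel is 'a' (savrad → saalvrad, kerepal → kealrepal) insert -al- after the first vowel.
So noframhap → noalframhap.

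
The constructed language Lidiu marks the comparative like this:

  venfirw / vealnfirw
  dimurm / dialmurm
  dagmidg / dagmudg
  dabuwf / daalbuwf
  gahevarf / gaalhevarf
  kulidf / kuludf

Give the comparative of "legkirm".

lealgkirm

kulidf and gahevarf both end in -f yet inflect differently (kuludf, gaalhevarf), so the final letter is not what conditions the rule; the second-to-last letter is.
"legkirm" has second-to-last letter 'r'. The stems whose second-to-last letter is 'r' (gahevarf → gaalhevarf, dimurm → dialmurm, venfirw → vealnfirw) insert -al- after the first vowel.
The other pattern: stems whose second-to-last letter is 'd' change the last vowel to 'u'.
So legkirm → lealgkirm.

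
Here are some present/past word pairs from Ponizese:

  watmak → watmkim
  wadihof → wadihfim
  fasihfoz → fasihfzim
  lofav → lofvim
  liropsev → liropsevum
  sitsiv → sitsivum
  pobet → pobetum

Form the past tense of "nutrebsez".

nutrebsezum

lofav and liropsev both end in -v yet inflect differently (lofvim, liropsevum), so the final letter is not what conditions the rule; the last vowel is.
"nutrebsez" has last vowel 'e'. The stems whose last vowel is 'e' (liropsev → liropsevum, pobet → pobetum) add -um.
So nutrebsez → nutrebsezum.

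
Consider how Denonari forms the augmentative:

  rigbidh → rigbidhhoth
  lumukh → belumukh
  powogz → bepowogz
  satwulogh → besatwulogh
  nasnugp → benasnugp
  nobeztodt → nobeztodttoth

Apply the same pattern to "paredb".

"paredb" has second-to-last letter 'd'. The stems whose second-to-last letter is 'd' (rigbidh → rigbidhhoth, nobeztodt → nobeztodttoth) double the final consonant and add -oth.
The other pattern: stems whose second-to-last letter is 'g' or 'k' add the prefix be-.
So paredb → paredbboth.

paredbboth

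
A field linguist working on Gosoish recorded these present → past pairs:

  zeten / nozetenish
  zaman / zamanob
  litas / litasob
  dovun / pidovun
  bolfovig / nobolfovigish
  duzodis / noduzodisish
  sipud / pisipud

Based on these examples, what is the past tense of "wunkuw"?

piwunkuw

dovun and zaman both end in -n yet inflect differently (pidovun, zamanob), so the final letter is not what conditions the rule; the last vowel is.
"wunkuw" has last vowel 'u'. The stems whose last vowel is 'u' (dovun → pidovun, sipud → pisipud) add the prefix pi-.
The other patterns: stems whose last vowel is 'a' add -ob; stems whose last vowel is 'e' or 'i' add no- … -ish around the stem.
So wunkuw → piwunkuw.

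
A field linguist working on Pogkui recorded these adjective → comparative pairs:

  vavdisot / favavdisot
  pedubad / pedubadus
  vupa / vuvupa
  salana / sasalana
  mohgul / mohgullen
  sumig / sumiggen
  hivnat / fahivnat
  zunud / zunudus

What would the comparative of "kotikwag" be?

kotikwaggen

vupa and pedubad both have last vowel 'a' yet inflect differently (vuvupa, pedubadus), so the last vowel is not what conditions the rule; the final letter is.
"kotikwag" ends in -g. The one such stem in the data (sumig → sumiggen) doubles the final consonant and adds -en (as does mohgul), so the same rule applies.
The other patterns: stems ending in -a repeat the first consonant+vowel as a prefix; stems ending in -d add -us; stems ending in -t add the prefix fa-.
So kotikwag → kotikwaggen.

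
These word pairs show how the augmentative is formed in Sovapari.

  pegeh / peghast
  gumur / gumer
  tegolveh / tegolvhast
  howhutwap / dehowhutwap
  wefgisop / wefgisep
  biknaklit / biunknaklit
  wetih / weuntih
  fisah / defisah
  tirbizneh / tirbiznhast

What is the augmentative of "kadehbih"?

kaundehbih

fisah and tirbizneh both end in -h yet inflect differently (defisah, tirbiznhast), so the final letter is not what conditions the rule; the last vowel is.
"kadehbih" has last vowel 'i'. The stems whose last vowel is 'i' (wetih → weuntih, biknaklit → biunknaklit) insert -un- after the first vowel.
The other patterns: stems whose last vowel is 'a' add the prefix de-; stems whose last vowel is 'e' delete the last vowel and add -ast; stems whose last vowel is 'o' or 'u' change the last vowel to 'e'.
So kadehbih → kaundehbih.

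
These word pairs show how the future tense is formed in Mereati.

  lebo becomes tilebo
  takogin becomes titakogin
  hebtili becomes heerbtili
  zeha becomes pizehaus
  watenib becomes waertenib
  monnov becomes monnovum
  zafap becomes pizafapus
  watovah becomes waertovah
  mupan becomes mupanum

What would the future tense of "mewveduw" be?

mewveduwum

mupan and takogin both end in -n yet inflect differently (mupanum, titakogin), so the final letter is not what conditions the rule; the first letter is.
"mewveduw" begins with m-. The stems beginning with m- (mupan → mupanum, monnov → monnovum) add -um.
So mewveduw → mewveduwum.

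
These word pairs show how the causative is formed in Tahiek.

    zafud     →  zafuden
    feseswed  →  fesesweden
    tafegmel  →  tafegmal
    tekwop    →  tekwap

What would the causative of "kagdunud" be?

kagdunuden

"kagdunud" ends in -d. The stems ending in -d (zafud → zafuden, feseswed → fesesweden) add -en.
So kagdunud → kagdunuden.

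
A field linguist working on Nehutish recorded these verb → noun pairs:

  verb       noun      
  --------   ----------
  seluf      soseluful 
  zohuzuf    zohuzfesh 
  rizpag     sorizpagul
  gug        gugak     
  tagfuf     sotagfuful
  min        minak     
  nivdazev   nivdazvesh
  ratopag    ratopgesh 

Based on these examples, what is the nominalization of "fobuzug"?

fobuzgesh

gug and rizpag both end in -g yet inflect differently (gugak, sorizpagul), so the final letter is not what conditions the rule; the number of vowels is.
"fobuzug" has 3 vowels. The stems with 3 vowels (nivdazev → nivdazvesh, zohuzuf → zohuzfesh, ratopag → ratopgesh) delete the last vowel and add -esh.
The other patterns: stems with 1 vowel add -ak; stems with 2 vowels add so- … -ul around the stem.
So fobuzug → fobuzgesh.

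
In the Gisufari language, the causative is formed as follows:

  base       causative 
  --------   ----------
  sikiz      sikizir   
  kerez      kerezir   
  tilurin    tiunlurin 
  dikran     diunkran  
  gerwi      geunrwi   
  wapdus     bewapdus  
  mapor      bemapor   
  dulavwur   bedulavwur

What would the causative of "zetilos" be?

bezetilos

sikiz and tilurin both have last vowel 'i' yet inflect differently (sikizir, tiunlurin), so the last vowel is not what conditions the rule; the final letter is.
"zetilos" ends in -s. The one such stem in the data (wapdus → bewapdus) adds the prefix be-, so the same rule applies.
The other patterns: stems ending in -z add -ir; stems ending in -i or -n insert -un- after the first vowel.
So zetilos → bezetilos.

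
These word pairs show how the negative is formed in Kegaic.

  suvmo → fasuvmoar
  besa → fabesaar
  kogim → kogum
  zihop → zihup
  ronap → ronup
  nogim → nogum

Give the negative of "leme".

suvmo and zihop both have last vowel 'o' yet inflect differently (fasuvmoar, zihup), so the last vowel is not what conditions the rule; whether the stem ends in a vowel or a consonant is.
"leme" ends in a vowel. The stems ending in a vowel (suvmo → fasuvmoar, besa → fabesaar) add fa- … -ar around the stem.
So leme → falemear.

falemear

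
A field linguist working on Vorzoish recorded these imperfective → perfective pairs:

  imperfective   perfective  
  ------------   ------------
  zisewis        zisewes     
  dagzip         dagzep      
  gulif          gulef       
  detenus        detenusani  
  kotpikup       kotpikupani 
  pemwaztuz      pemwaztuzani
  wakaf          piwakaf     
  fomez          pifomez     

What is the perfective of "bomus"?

bomusani

zisewis and detenus both end in -s yet inflect differently (zisewes, detenusani), so the final letter is not what conditions the rule; the last vowel is.
"bomus" has last vowel 'u'. The stems whose last vowel is 'u' (detenus → detenusani, kotpikup → kotpikupani, pemwaztuz → pemwaztuzani) add -ani.
So bomus → bomusani.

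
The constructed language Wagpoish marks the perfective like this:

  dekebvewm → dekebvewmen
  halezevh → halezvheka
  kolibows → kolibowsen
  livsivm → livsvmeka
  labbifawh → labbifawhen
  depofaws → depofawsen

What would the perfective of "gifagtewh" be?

gifagtewhen

"gifagtewh" has second-to-last letter 'w'. The stems whose second-to-last letter is 'w' (kolibows → kolibowsen, dekebvewm → dekebvewmen, depofaws → depofawsen) add -en.
So gifagtewh → gifagtewhen.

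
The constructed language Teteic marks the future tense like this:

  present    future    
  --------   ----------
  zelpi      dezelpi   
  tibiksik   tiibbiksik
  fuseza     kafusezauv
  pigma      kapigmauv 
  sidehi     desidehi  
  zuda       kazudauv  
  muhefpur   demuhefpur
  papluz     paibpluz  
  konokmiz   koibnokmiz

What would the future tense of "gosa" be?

papluz and muhefpur both have last vowel 'u' yet inflect differently (paibpluz, demuhefpur), so the last vowel is not what conditions the rule; the final letter is.
"gosa" ends in -a. The stems ending in -a (pigma → kapigmauv, fuseza → kafusezauv, zuda → kazudauv) add ka- … -uv around the stem.
The other patterns: stems ending in -k or -z insert -ib- after the first vowel; stems ending in -i or -r add the prefix de-.
So gosa → kagosauv.

kagosauv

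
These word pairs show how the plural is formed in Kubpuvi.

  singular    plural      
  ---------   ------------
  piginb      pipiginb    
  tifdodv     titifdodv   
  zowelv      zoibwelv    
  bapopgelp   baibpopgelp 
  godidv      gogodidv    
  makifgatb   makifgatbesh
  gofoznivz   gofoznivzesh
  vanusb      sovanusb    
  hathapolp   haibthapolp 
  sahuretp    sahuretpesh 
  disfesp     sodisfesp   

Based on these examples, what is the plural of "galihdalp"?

disfesp and hathapolp both end in -p yet inflect differently (sodisfesp, haibthapolp), so the final letter is not what conditions the rule; the second-to-last letter is.
"galihdalp" has second-to-last letter 'l'. The stems whose second-to-last letter is 'l' (hathapolp → haibthapolp, zowelv → zoibwelv, bapopgelp → baibpopgelp) insert -ib- after the first vowel.
The other patterns: stems whose second-to-last letter is 's' add the prefix so-; stems whose second-to-last letter is 'd' or 'n' repeat the first consonant+vowel as a prefix; stems whose second-to-last letter is 't' or 'v' add -esh.
So galihdalp → gaiblihdalp.

gaiblihdalp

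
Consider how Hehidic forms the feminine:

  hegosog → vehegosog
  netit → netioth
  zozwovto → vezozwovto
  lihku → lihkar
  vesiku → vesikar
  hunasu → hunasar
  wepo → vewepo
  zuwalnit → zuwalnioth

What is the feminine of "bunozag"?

hunasu and hegosog both begin with h- yet inflect differently (hunasar, vehegosog), so the first letter is not what conditions the rule; the final letter is.
"bunozag" ends in -g. The one such stem in the data (hegosog → vehegosog) adds the prefix ve-, so the same rule applies.
So bunozag → vebunozag.

vebunozag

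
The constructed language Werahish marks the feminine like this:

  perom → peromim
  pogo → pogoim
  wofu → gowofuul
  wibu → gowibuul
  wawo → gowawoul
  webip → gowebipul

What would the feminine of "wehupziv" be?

pogo and wawo both end in -o yet inflect differently (pogoim, gowawoul), so the final letter is not what conditions the rule; the first letter is.
"wehupziv" begins with w-. The stems beginning with w- (wofu → gowofuul, wibu → gowibuul, wawo → gowawoul) add go- … -ul around the stem.
So wehupziv → gowehupzivul.

gowehupzivul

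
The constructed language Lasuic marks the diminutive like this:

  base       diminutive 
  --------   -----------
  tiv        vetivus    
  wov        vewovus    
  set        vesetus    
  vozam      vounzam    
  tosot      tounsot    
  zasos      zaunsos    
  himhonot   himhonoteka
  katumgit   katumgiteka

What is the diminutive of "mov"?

set and tosot both end in -t yet inflect differently (vesetus, tounsot), so the final letter is not what conditions the rule; the number of vowels is.
"mov" has 1 vowel. The stems with 1 vowel (tiv → vetivus, wov → vewovus, set → vesetus) add ve- … -us around the stem.
So mov → vemovus.

vemovus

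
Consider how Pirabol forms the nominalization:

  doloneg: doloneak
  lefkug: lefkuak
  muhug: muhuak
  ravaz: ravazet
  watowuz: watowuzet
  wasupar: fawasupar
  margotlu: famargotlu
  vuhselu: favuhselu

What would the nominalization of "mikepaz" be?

lefkug and watowuz both have last vowel 'u' yet inflect differently (lefkuak, watowuzet), so the last vowel is not what conditions the rule; the final letter is.
"mikepaz" ends in -z. The stems ending in -z (ravaz → ravazet, watowuz → watowuzet) add -et.
So mikepaz → mikepazet.

mikepazet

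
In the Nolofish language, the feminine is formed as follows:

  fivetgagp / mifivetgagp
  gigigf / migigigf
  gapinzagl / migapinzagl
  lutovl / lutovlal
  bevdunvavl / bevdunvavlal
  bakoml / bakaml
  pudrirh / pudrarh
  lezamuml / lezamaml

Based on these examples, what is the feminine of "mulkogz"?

gapinzagl and lutovl both end in -l yet inflect differently (migapinzagl, lutovlal), so the final letter is not what conditions the rule; the second-to-last letter is.
"mulkogz" has second-to-last letter 'g'. The stems whose second-to-last letter is 'g' (fivetgagp → mifivetgagp, gigigf → migigigf, gapinzagl → migapinzagl) add the prefix mi-.
The other patterns: stems whose second-to-last letter is 'v' add -al; stems whose second-to-last letter is 'm' or 'r' change the last vowel to 'a'.
So mulkogz → mimulkogz.

mimulkogz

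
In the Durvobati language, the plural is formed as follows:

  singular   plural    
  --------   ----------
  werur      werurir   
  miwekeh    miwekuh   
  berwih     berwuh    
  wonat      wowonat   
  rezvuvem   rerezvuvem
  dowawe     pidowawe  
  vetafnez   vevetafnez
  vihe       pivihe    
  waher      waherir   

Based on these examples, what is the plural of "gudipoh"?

miwekeh and waher both have last vowel 'e' yet inflect differently (miwekuh, waherir), so the last vowel is not what conditions the rule; the final letter is.
"gudipoh" ends in -h. The stems ending in -h (berwih → berwuh, miwekeh → miwekuh) change the last vowel to 'u'.
The other patterns: stems ending in -r add -ir; stems ending in -e add the prefix pi-; stems ending in -m, -t or -z repeat the first consonant+vowel as a prefix.
So gudipoh → gudipuh.

gudipuh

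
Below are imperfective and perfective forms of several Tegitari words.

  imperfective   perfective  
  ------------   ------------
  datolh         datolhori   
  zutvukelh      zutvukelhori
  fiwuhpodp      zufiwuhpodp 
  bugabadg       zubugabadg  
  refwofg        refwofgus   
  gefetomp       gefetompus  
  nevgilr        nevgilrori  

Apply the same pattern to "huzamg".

huzamgus

bugabadg and refwofg both end in -g yet inflect differently (zubugabadg, refwofgus), so the final letter is not what conditions the rule; the second-to-last letter is.
"huzamg" has second-to-last letter 'm'. The one such stem in the data (gefetomp → gefetompus) adds -us, so the same rule applies.
The other patterns: stems whose second-to-last letter is 'l' add -ori; stems whose second-to-last letter is 'd' add the prefix zu-.
So huzamg → huzamgus.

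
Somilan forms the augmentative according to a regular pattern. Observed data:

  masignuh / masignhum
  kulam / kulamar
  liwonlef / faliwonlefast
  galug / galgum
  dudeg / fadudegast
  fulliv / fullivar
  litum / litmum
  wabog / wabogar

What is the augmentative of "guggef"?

faguggefast

galug and dudeg both end in -g yet inflect differently (galgum, fadudegast), so the final letter is not what conditions the rule; the last vowel is.
"guggef" has last vowel 'e'. The stems whose last vowel is 'e' (dudeg → fadudegast, liwonlef → faliwonlefast) add fa- … -ast around the stem.
So guggef → faguggefast.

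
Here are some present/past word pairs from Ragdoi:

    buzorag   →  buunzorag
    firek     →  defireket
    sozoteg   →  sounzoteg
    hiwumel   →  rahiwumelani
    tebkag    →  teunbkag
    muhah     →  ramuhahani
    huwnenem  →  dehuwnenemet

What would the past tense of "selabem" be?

muhah and tebkag both have last vowel 'a' yet inflect differently (ramuhahani, teunbkag), so the last vowel is not what conditions the rule; the final letter is.
"selabem" ends in -m. The one such stem in the data (huwnenem → dehuwnenemet) adds de- … -et around the stem, so the same rule applies.
So selabem → deselabemet.

deselabemet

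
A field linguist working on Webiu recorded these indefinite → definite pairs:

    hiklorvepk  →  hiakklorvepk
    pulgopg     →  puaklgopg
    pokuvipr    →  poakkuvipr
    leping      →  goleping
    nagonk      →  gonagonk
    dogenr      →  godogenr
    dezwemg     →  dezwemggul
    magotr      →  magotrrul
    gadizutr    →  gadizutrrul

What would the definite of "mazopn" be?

maakzopn

pulgopg and leping both end in -g yet inflect differently (puaklgopg, goleping), so the final letter is not what conditions the rule; the second-to-last letter is.
"mazopn" has second-to-last letter 'p'. The stems whose second-to-last letter is 'p' (hiklorvepk → hiakklorvepk, pulgopg → puaklgopg, pokuvipr → poakkuvipr) insert -ak- after the first vowel.
The other patterns: stems whose second-to-last letter is 'n' add the prefix go-; stems whose second-to-last letter is 'm' or 't' double the final consonant and add -ul.
So mazopn → maakzopn.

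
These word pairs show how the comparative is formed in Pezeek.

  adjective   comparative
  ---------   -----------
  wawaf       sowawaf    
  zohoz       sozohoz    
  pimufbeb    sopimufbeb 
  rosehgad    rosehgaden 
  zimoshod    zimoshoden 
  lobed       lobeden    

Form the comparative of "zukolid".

zukoliden

lobed and pimufbeb both have last vowel 'e' yet inflect differently (lobeden, sopimufbeb), so the last vowel is not what conditions the rule; the final letter is.
"zukolid" ends in -d. The stems ending in -d (rosehgad → rosehgaden, lobed → lobeden, zimoshod → zimoshoden) add -en.
So zukolid → zukoliden.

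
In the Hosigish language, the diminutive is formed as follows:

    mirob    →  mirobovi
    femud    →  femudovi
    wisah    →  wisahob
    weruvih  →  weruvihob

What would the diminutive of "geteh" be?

wisah and femud both have 2 vowels yet inflect differently (wisahob, femudovi), so the number of vowels is not what conditions the rule; the final letter is.
"geteh" ends in -h. The stems ending in -h (wisah → wisahob, weruvih → weruvihob) add -ob.
The other pattern: stems ending in -b or -d add -ovi.
So geteh → getehob.

getehob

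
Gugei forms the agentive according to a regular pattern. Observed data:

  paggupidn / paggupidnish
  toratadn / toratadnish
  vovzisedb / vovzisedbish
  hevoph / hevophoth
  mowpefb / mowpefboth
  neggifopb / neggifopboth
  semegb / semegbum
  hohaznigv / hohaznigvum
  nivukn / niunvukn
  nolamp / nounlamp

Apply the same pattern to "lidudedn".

lidudednish

"lidudedn" has second-to-last letter 'd'. The stems whose second-to-last letter is 'd' (paggupidn → paggupidnish, toratadn → toratadnish, vovzisedb → vovzisedbish) add -ish.
So lidudedn → lidudednish.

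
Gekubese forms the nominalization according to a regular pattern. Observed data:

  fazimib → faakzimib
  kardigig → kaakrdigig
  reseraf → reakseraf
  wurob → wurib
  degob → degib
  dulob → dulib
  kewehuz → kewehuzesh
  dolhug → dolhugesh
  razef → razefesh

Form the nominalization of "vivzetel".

fazimib and wurob both end in -b yet inflect differently (faakzimib, wurib), so the final letter is not what conditions the rule; the last vowel is.
"vivzetel" has last vowel 'e'. The one such stem in the data (razef → razefesh) adds -esh, so the same rule applies.
The other patterns: stems whose last vowel is 'a' or 'i' insert -ak- after the first vowel; stems whose last vowel is 'o' change the last vowel to 'i'.
So vivzetel → vivzetelesh.

vivzetelesh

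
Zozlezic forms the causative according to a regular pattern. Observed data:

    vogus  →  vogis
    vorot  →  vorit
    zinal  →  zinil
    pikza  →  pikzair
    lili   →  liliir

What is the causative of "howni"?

zinal and pikza both have last vowel 'a' yet inflect differently (zinil, pikzair), so the last vowel is not what conditions the rule; whether the stem ends in a vowel or a consonant is.
"howni" ends in a vowel. The stems ending in a vowel (pikza → pikzair, lili → liliir) add -ir.
The other pattern: stems ending in a consonant change the last vowel to 'i'.
So howni → howniir.

howniir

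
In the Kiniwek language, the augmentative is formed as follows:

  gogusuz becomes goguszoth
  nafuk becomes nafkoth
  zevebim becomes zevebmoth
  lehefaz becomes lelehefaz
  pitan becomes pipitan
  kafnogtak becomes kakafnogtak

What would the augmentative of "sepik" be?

sepkoth

"sepik" has last vowel 'i'. The one such stem in the data (zevebim → zevebmoth) deletes the last vowel and adds -oth (as do nafuk, gogusuz), so the same rule applies.
The other pattern: stems whose last vowel is 'a' repeat the first consonant+vowel as a prefix.
So sepik → sepkoth.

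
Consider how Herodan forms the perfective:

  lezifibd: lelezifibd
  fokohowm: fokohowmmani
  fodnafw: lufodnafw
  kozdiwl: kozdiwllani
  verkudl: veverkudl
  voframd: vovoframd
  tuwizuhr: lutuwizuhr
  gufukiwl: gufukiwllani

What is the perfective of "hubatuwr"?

gufukiwl and verkudl both end in -l yet inflect differently (gufukiwllani, veverkudl), so the final letter is not what conditions the rule; the second-to-last letter is.
"hubatuwr" has second-to-last letter 'w'. The stems whose second-to-last letter is 'w' (fokohowm → fokohowmmani, gufukiwl → gufukiwllani, kozdiwl → kozdiwllani) double the final consonant and add -ani.
The other patterns: stems whose second-to-last letter is 'f' or 'h' add the prefix lu-; stems whose second-to-last letter is 'b', 'd' or 'm' repeat the first consonant+vowel as a prefix.
So hubatuwr → hubatuwrrani.

hubatuwrrani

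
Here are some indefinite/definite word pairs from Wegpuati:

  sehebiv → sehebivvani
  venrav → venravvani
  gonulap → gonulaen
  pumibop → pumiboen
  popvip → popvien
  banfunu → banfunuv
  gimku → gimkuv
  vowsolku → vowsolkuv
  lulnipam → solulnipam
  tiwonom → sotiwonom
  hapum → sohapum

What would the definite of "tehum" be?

sotehum

venrav and gonulap both have last vowel 'a' yet inflect differently (venravvani, gonulaen), so the last vowel is not what conditions the rule; the final letter is.
"tehum" ends in -m. The stems ending in -m (lulnipam → solulnipam, tiwonom → sotiwonom, hapum → sohapum) add the prefix so-.
So tehum → sotehum.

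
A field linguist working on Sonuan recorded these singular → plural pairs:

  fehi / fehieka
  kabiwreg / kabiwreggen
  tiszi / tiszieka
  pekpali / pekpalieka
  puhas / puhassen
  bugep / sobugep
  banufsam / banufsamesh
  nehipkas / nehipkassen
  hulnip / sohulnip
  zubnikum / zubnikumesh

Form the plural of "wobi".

puhas and banufsam both have last vowel 'a' yet inflect differently (puhassen, banufsamesh), so the last vowel is not what conditions the rule; the final letter is.
"wobi" ends in -i. The stems ending in -i (pekpali → pekpalieka, tiszi → tiszieka, fehi → fehieka) add -eka.
The other patterns: stems ending in -g or -s double the final consonant and add -en; stems ending in -m add -esh; stems ending in -p add the prefix so-.
So wobi → wobieka.

wobieka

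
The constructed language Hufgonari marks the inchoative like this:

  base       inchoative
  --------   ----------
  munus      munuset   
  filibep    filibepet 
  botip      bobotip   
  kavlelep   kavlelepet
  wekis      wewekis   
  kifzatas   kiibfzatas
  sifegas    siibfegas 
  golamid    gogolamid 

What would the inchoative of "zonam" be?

zoibnam

sifegas and wekis both end in -s yet inflect differently (siibfegas, wewekis), so the final letter is not what conditions the rule; the last vowel is.
"zonam" has last vowel 'a'. The stems whose last vowel is 'a' (sifegas → siibfegas, kifzatas → kiibfzatas) insert -ib- after the first vowel.
The other patterns: stems whose last vowel is 'i' repeat the first consonant+vowel as a prefix; stems whose last vowel is 'e' or 'u' add -et.
So zonam → zoibnam.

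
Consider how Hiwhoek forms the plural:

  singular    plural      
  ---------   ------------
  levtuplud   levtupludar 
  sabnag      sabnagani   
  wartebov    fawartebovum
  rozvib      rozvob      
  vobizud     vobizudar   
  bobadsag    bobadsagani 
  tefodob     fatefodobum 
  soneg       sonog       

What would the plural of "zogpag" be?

rozvib and tefodob both end in -b yet inflect differently (rozvob, fatefodobum), so the final letter is not what conditions the rule; the last vowel is.
"zogpag" has last vowel 'a'. The stems whose last vowel is 'a' (sabnag → sabnagani, bobadsag → bobadsagani) add -ani.
So zogpag → zogpagani.

zogpagani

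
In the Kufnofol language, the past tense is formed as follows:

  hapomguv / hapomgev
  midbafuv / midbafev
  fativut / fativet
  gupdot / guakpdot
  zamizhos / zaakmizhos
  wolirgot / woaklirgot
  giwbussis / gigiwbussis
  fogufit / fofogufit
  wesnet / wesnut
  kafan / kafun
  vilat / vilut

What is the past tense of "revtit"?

fativut and gupdot both end in -t yet inflect differently (fativet, guakpdot), so the final letter is not what conditions the rule; the last vowel is.
"revtit" has last vowel 'i'. The stems whose last vowel is 'i' (giwbussis → gigiwbussis, fogufit → fofogufit) repeat the first consonant+vowel as a prefix.
So revtit → rerevtit.

rerevtit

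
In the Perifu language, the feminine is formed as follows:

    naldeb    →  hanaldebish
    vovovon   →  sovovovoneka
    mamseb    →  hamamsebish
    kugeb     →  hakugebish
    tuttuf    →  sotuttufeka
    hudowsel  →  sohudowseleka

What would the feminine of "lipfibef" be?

naldeb and hudowsel both have last vowel 'e' yet inflect differently (hanaldebish, sohudowseleka), so the last vowel is not what conditions the rule; the final letter is.
"lipfibef" ends in -f. The one such stem in the data (tuttuf → sotuttufeka) adds so- … -eka around the stem, so the same rule applies.
So lipfibef → solipfibefeka.

solipfibefeka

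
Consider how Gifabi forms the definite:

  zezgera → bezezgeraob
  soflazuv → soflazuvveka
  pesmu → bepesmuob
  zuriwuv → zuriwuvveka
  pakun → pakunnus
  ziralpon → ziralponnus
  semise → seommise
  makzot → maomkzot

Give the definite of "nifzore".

makzot and ziralpon both have last vowel 'o' yet inflect differently (maomkzot, ziralponnus), so the last vowel is not what conditions the rule; the final letter is.
"nifzore" ends in -e. The one such stem in the data (semise → seommise) inserts -om- after the first vowel (as does makzot), so the same rule applies.
The other patterns: stems ending in -n double the final consonant and add -us; stems ending in -v double the final consonant and add -eka; stems ending in -a or -u add be- … -ob around the stem.
So nifzore → niomfzore.

niomfzore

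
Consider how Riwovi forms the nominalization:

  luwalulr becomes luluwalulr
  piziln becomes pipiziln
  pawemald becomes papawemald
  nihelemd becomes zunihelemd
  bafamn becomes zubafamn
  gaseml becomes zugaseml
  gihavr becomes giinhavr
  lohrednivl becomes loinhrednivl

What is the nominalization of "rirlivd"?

riinrlivd

pawemald and nihelemd both end in -d yet inflect differently (papawemald, zunihelemd), so the final letter is not what conditions the rule; the second-to-last letter is.
"rirlivd" has second-to-last letter 'v'. The stems whose second-to-last letter is 'v' (gihavr → giinhavr, lohrednivl → loinhrednivl) insert -in- after the first vowel.
The other patterns: stems whose second-to-last letter is 'l' repeat the first consonant+vowel as a prefix; stems whose second-to-last letter is 'm' add the prefix zu-.
So rirlivd → riinrlivd.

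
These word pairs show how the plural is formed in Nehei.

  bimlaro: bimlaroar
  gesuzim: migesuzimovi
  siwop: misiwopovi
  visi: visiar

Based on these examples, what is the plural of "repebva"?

visi and gesuzim both have last vowel 'i' yet inflect differently (visiar, migesuzimovi), so the last vowel is not what conditions the rule; whether the stem ends in a vowel or a consonant is.
"repebva" ends in a vowel. The stems ending in a vowel (bimlaro → bimlaroar, visi → visiar) add -ar.
So repebva → repebvaar.

repebvaar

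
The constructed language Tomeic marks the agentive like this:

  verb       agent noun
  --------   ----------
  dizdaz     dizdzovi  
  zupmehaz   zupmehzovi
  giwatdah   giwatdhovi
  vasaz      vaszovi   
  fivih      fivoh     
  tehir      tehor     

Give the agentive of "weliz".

giwatdah and fivih both end in -h yet inflect differently (giwatdhovi, fivoh), so the final letter is not what conditions the rule; the last vowel is.
"weliz" has last vowel 'i'. The stems whose last vowel is 'i' (fivih → fivoh, tehir → tehor) change the last vowel to 'o'.
So weliz → weloz.

weloz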